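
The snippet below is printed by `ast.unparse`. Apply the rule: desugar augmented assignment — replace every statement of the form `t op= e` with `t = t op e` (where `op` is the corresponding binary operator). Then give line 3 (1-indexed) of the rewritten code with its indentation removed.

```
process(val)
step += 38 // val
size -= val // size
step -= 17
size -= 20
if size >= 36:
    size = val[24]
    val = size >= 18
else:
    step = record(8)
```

size = size - val // size

Transformed code:
process(val)
step = step + 38 // val
size = size - val // size
step = step - 17
size = size - 20
if size >= 36:
    size = val[24]
    val = size >= 18
else:
    step = record(8)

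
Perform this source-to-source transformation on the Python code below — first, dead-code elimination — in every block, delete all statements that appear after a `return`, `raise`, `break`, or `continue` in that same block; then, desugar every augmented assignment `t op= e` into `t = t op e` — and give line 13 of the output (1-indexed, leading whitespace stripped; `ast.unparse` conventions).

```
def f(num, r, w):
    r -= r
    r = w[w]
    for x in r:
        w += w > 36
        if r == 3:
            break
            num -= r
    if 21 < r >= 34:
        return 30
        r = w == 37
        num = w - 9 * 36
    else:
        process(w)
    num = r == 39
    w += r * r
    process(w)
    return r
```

Transformed code:
def f(num, r, w):
    r = r - r
    r = w[w]
    for x in r:
        w = w + (w > 36)
        if r == 3:
            break
    if 21 < r >= 34:
        return 30
    else:
        process(w)
    num = r == 39
    w = w + r * r
    process(w)
    return r

w = w + r * r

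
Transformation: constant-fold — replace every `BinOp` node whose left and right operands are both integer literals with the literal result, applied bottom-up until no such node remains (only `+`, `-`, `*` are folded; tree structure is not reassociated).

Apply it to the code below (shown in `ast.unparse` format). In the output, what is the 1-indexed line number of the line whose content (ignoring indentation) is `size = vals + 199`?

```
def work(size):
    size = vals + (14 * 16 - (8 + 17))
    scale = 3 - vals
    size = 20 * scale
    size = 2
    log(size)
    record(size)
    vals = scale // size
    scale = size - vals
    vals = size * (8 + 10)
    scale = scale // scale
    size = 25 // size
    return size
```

2

Transformed code:
def work(size):
    size = vals + 199
    scale = 3 - vals
    size = 20 * scale
    size = 2
    log(size)
    record(size)
    vals = scale // size
    scale = size - vals
    vals = size * 18
    scale = scale // scale
    size = 25 // size
    return size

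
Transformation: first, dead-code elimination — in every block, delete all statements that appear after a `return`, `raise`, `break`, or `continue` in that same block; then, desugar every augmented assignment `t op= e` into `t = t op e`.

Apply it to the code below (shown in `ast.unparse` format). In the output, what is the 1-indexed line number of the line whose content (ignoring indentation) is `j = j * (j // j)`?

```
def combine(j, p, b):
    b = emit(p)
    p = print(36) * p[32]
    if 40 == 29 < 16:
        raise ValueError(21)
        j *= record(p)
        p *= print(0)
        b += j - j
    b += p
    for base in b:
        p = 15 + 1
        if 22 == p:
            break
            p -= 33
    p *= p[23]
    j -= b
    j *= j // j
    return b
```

Transformed code:
def combine(j, p, b):
    b = emit(p)
    p = print(36) * p[32]
    if 40 == 29 < 16:
        raise ValueError(21)
    b = b + p
    for base in b:
        p = 15 + 1
        if 22 == p:
            break
    p = p * p[23]
    j = j - b
    j = j * (j // j)
    return b

13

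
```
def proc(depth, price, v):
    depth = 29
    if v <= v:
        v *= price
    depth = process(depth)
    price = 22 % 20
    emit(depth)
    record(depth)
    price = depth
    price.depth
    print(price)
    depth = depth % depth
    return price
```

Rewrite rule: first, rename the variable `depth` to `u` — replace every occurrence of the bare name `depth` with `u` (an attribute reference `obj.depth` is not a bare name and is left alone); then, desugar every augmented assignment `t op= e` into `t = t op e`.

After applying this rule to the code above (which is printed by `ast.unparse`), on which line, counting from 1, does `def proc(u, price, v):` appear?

1

Transformed code:
def proc(u, price, v):
    u = 29
    if v <= v:
        v = v * price
    u = process(u)
    price = 22 % 20
    emit(u)
    record(u)
    price = u
    price.depth
    print(price)
    u = u % u
    return price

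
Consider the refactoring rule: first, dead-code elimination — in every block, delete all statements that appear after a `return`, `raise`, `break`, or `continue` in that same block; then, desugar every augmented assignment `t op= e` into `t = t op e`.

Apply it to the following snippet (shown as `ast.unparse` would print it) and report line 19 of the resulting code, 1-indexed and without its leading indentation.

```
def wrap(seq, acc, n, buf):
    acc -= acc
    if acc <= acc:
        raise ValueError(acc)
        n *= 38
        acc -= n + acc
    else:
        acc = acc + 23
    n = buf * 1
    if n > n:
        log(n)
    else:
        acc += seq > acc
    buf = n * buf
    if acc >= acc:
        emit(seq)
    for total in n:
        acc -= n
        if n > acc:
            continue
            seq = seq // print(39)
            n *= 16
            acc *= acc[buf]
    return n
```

return n

Transformed code:
def wrap(seq, acc, n, buf):
    acc = acc - acc
    if acc <= acc:
        raise ValueError(acc)
    else:
        acc = acc + 23
    n = buf * 1
    if n > n:
        log(n)
    else:
        acc = acc + (seq > acc)
    buf = n * buf
    if acc >= acc:
        emit(seq)
    for total in n:
        acc = acc - n
        if n > acc:
            continue
    return n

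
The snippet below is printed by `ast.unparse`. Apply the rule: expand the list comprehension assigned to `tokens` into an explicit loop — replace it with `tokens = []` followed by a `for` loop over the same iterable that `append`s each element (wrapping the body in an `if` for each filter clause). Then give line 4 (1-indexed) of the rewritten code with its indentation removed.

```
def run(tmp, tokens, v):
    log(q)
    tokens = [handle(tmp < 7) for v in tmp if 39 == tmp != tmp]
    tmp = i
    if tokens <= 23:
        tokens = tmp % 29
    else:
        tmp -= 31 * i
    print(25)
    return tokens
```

for v in tmp:

Transformed code:
def run(tmp, tokens, v):
    log(q)
    tokens = []
    for v in tmp:
        if 39 == tmp != tmp:
            tokens.append(handle(tmp < 7))
    tmp = i
    if tokens <= 23:
        tokens = tmp % 29
    else:
        tmp -= 31 * i
    print(25)
    return tokens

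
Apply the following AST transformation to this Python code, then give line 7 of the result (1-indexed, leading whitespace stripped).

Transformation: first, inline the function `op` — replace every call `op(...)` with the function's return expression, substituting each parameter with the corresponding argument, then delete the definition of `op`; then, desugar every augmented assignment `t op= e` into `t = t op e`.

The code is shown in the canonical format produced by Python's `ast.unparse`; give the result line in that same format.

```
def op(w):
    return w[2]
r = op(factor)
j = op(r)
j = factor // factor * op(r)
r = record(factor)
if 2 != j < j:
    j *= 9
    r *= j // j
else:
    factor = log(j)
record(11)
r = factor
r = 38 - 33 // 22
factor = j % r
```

r = r * (j // j)

Transformed code:
r = factor[2]
j = r[2]
j = factor // factor * r[2]
r = record(factor)
if 2 != j < j:
    j = j * 9
    r = r * (j // j)
else:
    factor = log(j)
record(11)
r = factor
r = 38 - 33 // 22
factor = j % r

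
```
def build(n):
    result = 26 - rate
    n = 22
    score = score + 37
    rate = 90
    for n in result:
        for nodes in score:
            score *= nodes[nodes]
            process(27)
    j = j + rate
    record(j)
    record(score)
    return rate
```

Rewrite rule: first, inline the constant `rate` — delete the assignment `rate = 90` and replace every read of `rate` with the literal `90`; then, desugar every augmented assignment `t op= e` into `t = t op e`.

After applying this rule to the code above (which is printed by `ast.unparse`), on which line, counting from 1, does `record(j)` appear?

Transformed code:
def build(n):
    result = 26 - 90
    n = 22
    score = score + 37
    for n in result:
        for nodes in score:
            score = score * nodes[nodes]
            process(27)
    j = j + 90
    record(j)
    record(score)
    return 90

10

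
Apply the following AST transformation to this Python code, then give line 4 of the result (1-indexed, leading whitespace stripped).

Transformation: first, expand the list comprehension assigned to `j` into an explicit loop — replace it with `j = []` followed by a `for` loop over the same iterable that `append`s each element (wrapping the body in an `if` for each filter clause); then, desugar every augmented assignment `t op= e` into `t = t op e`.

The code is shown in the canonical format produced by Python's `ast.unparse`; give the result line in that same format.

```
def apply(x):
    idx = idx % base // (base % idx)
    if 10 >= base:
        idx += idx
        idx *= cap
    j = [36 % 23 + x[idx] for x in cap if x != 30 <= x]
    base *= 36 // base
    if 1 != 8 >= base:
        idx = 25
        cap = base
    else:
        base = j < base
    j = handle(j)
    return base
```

Transformed code:
def apply(x):
    idx = idx % base // (base % idx)
    if 10 >= base:
        idx = idx + idx
        idx = idx * cap
    j = []
    for x in cap:
        if x != 30 <= x:
            j.append(36 % 23 + x[idx])
    base = base * (36 // base)
    if 1 != 8 >= base:
        idx = 25
        cap = base
    else:
        base = j < base
    j = handle(j)
    return base

idx = idx + idx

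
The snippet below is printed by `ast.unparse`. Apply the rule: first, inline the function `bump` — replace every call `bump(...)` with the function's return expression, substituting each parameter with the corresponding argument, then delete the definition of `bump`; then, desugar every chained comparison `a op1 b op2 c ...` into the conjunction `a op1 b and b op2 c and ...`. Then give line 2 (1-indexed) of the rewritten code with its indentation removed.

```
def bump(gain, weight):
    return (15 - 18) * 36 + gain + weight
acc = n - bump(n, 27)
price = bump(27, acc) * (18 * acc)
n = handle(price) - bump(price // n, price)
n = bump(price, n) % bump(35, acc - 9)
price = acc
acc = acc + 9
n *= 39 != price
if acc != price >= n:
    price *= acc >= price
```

Transformed code:
acc = n - ((15 - 18) * 36 + n + 27)
price = ((15 - 18) * 36 + 27 + acc) * (18 * acc)
n = handle(price) - ((15 - 18) * 36 + price // n + price)
n = ((15 - 18) * 36 + price + n) % ((15 - 18) * 36 + 35 + (acc - 9))
price = acc
acc = acc + 9
n *= 39 != price
if acc != price and price >= n:
    price *= acc >= price

price = ((15 - 18) * 36 + 27 + acc) * (18 * acc)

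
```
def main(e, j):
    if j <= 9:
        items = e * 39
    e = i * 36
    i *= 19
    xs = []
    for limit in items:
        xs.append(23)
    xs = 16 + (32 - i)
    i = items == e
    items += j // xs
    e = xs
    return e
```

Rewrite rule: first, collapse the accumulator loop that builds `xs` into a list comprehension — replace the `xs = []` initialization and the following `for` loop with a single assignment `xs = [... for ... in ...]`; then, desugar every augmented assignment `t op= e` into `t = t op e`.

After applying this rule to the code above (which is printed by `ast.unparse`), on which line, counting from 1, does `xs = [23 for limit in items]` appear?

Transformed code:
def main(e, j):
    if j <= 9:
        items = e * 39
    e = i * 36
    i = i * 19
    xs = [23 for limit in items]
    xs = 16 + (32 - i)
    i = items == e
    items = items + j // xs
    e = xs
    return e

6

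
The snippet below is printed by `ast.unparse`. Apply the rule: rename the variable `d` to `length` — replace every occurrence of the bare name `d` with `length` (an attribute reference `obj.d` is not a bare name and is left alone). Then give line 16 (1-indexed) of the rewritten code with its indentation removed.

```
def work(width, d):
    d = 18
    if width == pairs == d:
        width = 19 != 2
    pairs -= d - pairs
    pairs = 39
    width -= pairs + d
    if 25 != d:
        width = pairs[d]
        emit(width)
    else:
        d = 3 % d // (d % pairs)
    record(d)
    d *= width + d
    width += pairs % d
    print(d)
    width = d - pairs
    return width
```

print(length)

Transformed code:
def work(width, length):
    length = 18
    if width == pairs == length:
        width = 19 != 2
    pairs -= length - pairs
    pairs = 39
    width -= pairs + length
    if 25 != length:
        width = pairs[length]
        emit(width)
    else:
        length = 3 % length // (length % pairs)
    record(length)
    length *= width + length
    width += pairs % length
    print(length)
    width = length - pairs
    return width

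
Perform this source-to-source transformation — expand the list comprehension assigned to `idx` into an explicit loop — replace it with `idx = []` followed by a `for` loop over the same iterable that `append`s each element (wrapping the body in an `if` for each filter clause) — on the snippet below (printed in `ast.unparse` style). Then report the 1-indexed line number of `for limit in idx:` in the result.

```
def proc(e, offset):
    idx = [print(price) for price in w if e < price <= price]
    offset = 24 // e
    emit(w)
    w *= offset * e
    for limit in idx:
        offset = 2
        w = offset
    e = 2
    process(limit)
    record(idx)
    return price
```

9

Transformed code:
def proc(e, offset):
    idx = []
    for price in w:
        if e < price <= price:
            idx.append(print(price))
    offset = 24 // e
    emit(w)
    w *= offset * e
    for limit in idx:
        offset = 2
        w = offset
    e = 2
    process(limit)
    record(idx)
    return price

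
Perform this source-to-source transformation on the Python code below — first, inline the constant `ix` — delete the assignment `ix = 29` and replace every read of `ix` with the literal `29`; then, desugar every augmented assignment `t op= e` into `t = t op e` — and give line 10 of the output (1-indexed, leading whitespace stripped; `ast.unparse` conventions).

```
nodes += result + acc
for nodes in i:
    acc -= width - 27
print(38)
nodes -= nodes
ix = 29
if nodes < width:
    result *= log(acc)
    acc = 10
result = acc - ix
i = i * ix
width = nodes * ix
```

Transformed code:
nodes = nodes + (result + acc)
for nodes in i:
    acc = acc - (width - 27)
print(38)
nodes = nodes - nodes
if nodes < width:
    result = result * log(acc)
    acc = 10
result = acc - 29
i = i * 29
width = nodes * 29

i = i * 29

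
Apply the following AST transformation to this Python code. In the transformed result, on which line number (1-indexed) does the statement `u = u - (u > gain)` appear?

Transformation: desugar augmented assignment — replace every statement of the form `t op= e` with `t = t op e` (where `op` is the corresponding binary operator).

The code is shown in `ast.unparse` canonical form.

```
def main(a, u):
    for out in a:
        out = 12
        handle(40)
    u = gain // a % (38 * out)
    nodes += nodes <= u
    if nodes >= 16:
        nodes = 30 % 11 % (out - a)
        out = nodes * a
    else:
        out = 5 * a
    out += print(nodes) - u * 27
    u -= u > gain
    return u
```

13

Transformed code:
def main(a, u):
    for out in a:
        out = 12
        handle(40)
    u = gain // a % (38 * out)
    nodes = nodes + (nodes <= u)
    if nodes >= 16:
        nodes = 30 % 11 % (out - a)
        out = nodes * a
    else:
        out = 5 * a
    out = out + (print(nodes) - u * 27)
    u = u - (u > gain)
    return u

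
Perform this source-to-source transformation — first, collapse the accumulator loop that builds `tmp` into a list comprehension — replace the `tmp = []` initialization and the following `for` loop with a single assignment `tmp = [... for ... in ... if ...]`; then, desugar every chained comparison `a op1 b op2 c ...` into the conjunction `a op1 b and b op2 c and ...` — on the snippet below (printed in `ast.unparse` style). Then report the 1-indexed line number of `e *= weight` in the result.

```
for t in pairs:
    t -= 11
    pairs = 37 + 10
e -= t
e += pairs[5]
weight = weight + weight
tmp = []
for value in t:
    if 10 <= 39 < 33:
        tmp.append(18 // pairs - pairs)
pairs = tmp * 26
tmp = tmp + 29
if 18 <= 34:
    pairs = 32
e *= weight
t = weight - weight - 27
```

Transformed code:
for t in pairs:
    t -= 11
    pairs = 37 + 10
e -= t
e += pairs[5]
weight = weight + weight
tmp = [18 // pairs - pairs for value in t if 10 <= 39 and 39 < 33]
pairs = tmp * 26
tmp = tmp + 29
if 18 <= 34:
    pairs = 32
e *= weight
t = weight - weight - 27

12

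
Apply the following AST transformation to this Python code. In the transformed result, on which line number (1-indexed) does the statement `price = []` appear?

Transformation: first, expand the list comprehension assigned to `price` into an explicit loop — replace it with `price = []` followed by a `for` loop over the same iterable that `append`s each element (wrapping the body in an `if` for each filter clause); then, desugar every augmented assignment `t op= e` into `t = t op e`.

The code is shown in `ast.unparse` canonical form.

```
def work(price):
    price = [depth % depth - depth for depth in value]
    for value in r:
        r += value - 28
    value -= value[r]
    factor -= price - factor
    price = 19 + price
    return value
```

Transformed code:
def work(price):
    price = []
    for depth in value:
        price.append(depth % depth - depth)
    for value in r:
        r = r + (value - 28)
    value = value - value[r]
    factor = factor - (price - factor)
    price = 19 + price
    return value

2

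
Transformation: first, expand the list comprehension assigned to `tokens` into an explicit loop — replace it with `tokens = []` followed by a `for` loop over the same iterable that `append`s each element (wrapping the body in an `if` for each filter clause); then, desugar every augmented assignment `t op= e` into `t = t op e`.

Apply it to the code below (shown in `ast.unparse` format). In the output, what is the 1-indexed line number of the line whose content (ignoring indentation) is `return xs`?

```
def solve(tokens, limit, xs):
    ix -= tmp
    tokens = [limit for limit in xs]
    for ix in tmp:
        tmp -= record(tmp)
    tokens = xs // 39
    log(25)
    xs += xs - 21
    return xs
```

11

Transformed code:
def solve(tokens, limit, xs):
    ix = ix - tmp
    tokens = []
    for limit in xs:
        tokens.append(limit)
    for ix in tmp:
        tmp = tmp - record(tmp)
    tokens = xs // 39
    log(25)
    xs = xs + (xs - 21)
    return xs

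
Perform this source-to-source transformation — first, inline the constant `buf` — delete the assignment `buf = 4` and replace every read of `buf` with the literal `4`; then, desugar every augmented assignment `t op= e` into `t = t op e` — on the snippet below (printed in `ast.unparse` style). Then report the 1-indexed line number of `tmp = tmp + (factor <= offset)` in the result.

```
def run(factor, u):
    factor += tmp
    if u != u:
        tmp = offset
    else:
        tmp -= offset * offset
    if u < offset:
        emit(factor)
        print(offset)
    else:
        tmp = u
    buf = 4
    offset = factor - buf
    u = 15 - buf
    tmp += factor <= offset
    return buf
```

Transformed code:
def run(factor, u):
    factor = factor + tmp
    if u != u:
        tmp = offset
    else:
        tmp = tmp - offset * offset
    if u < offset:
        emit(factor)
        print(offset)
    else:
        tmp = u
    offset = factor - 4
    u = 15 - 4
    tmp = tmp + (factor <= offset)
    return 4

14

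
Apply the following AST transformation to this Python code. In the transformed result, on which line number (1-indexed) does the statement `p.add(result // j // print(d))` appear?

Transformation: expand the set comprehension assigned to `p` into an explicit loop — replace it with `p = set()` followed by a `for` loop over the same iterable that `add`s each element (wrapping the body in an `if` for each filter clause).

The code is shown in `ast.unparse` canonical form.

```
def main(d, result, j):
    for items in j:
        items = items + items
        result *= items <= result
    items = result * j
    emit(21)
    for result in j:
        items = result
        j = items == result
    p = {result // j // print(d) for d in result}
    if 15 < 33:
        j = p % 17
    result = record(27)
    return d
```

Transformed code:
def main(d, result, j):
    for items in j:
        items = items + items
        result *= items <= result
    items = result * j
    emit(21)
    for result in j:
        items = result
        j = items == result
    p = set()
    for d in result:
        p.add(result // j // print(d))
    if 15 < 33:
        j = p % 17
    result = record(27)
    return d

12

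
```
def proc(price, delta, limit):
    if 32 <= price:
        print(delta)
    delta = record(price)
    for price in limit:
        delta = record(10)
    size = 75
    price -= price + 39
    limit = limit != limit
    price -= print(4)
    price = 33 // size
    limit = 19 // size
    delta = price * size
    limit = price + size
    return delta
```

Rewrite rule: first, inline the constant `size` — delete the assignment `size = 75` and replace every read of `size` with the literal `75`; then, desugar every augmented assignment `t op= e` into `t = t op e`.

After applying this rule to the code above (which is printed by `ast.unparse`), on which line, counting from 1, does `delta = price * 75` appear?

12

Transformed code:
def proc(price, delta, limit):
    if 32 <= price:
        print(delta)
    delta = record(price)
    for price in limit:
        delta = record(10)
    price = price - (price + 39)
    limit = limit != limit
    price = price - print(4)
    price = 33 // 75
    limit = 19 // 75
    delta = price * 75
    limit = price + 75
    return delta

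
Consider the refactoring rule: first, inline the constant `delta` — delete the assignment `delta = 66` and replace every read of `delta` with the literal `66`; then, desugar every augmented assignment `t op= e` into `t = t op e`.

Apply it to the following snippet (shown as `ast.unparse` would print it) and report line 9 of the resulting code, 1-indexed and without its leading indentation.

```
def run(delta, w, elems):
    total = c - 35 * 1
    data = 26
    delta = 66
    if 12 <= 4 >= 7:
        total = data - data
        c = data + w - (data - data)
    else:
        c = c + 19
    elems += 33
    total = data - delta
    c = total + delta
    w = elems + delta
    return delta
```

elems = elems + 33

Transformed code:
def run(delta, w, elems):
    total = c - 35 * 1
    data = 26
    if 12 <= 4 >= 7:
        total = data - data
        c = data + w - (data - data)
    else:
        c = c + 19
    elems = elems + 33
    total = data - 66
    c = total + 66
    w = elems + 66
    return 66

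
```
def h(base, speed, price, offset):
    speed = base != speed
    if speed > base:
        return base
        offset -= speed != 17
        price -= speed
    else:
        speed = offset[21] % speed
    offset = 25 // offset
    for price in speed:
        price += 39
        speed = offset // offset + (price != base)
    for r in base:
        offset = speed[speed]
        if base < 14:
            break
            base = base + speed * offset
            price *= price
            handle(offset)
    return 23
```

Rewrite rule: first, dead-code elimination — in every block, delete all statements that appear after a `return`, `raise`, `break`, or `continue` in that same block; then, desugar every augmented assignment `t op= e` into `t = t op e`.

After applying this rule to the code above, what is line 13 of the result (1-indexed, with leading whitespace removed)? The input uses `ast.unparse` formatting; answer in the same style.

Transformed code:
def h(base, speed, price, offset):
    speed = base != speed
    if speed > base:
        return base
    else:
        speed = offset[21] % speed
    offset = 25 // offset
    for price in speed:
        price = price + 39
        speed = offset // offset + (price != base)
    for r in base:
        offset = speed[speed]
        if base < 14:
            break
    return 23

if base < 14:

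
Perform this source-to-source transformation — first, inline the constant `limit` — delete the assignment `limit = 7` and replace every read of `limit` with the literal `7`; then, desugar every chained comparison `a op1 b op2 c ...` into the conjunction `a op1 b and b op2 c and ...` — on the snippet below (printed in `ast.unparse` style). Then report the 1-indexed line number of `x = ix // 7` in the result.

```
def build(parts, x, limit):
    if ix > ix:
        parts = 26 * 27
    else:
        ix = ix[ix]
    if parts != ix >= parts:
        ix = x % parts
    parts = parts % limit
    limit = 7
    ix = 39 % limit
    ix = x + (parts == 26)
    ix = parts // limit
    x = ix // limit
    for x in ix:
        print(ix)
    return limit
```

12

Transformed code:
def build(parts, x, limit):
    if ix > ix:
        parts = 26 * 27
    else:
        ix = ix[ix]
    if parts != ix and ix >= parts:
        ix = x % parts
    parts = parts % 7
    ix = 39 % 7
    ix = x + (parts == 26)
    ix = parts // 7
    x = ix // 7
    for x in ix:
        print(ix)
    return 7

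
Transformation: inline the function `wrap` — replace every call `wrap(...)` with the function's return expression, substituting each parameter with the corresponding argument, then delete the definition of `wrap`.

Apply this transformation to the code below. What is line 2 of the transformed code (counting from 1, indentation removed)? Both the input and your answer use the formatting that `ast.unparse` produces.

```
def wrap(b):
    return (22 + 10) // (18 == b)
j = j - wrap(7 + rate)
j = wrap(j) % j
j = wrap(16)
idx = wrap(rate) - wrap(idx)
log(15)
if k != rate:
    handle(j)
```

j = (22 + 10) // (18 == j) % j

Transformed code:
j = j - (22 + 10) // (18 == 7 + rate)
j = (22 + 10) // (18 == j) % j
j = (22 + 10) // (18 == 16)
idx = (22 + 10) // (18 == rate) - (22 + 10) // (18 == idx)
log(15)
if k != rate:
    handle(j)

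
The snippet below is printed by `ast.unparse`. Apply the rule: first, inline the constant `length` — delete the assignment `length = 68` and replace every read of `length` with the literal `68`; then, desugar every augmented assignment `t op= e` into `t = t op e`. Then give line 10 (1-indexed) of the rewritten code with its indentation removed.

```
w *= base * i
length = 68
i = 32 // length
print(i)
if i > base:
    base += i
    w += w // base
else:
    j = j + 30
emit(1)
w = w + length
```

w = w + 68

Transformed code:
w = w * (base * i)
i = 32 // 68
print(i)
if i > base:
    base = base + i
    w = w + w // base
else:
    j = j + 30
emit(1)
w = w + 68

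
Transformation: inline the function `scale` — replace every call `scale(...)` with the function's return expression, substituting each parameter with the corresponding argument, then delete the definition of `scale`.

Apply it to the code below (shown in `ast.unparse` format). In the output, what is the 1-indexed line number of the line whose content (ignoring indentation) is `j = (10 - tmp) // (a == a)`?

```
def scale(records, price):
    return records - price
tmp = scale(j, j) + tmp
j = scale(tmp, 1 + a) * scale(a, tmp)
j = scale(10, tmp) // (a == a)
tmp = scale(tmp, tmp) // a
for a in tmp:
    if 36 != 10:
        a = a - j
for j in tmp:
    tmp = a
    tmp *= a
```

Transformed code:
tmp = j - j + tmp
j = (tmp - (1 + a)) * (a - tmp)
j = (10 - tmp) // (a == a)
tmp = (tmp - tmp) // a
for a in tmp:
    if 36 != 10:
        a = a - j
for j in tmp:
    tmp = a
    tmp *= a

3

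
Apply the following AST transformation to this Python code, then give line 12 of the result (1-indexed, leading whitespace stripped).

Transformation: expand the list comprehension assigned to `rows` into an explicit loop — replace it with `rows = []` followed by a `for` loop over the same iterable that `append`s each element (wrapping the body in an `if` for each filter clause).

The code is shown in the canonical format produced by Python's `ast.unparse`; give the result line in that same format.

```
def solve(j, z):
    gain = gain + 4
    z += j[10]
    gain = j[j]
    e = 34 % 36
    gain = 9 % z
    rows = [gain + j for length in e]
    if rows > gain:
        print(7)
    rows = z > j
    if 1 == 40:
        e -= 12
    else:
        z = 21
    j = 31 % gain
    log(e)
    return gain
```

rows = z > j

Transformed code:
def solve(j, z):
    gain = gain + 4
    z += j[10]
    gain = j[j]
    e = 34 % 36
    gain = 9 % z
    rows = []
    for length in e:
        rows.append(gain + j)
    if rows > gain:
        print(7)
    rows = z > j
    if 1 == 40:
        e -= 12
    else:
        z = 21
    j = 31 % gain
    log(e)
    return gain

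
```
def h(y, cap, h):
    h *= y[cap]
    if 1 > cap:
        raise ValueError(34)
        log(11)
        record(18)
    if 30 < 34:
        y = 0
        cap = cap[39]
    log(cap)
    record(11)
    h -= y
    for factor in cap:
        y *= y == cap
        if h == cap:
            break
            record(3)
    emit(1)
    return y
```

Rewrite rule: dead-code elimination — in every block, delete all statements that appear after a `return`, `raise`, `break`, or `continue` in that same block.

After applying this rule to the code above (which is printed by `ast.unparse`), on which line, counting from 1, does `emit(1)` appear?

Transformed code:
def h(y, cap, h):
    h *= y[cap]
    if 1 > cap:
        raise ValueError(34)
    if 30 < 34:
        y = 0
        cap = cap[39]
    log(cap)
    record(11)
    h -= y
    for factor in cap:
        y *= y == cap
        if h == cap:
            break
    emit(1)
    return y

15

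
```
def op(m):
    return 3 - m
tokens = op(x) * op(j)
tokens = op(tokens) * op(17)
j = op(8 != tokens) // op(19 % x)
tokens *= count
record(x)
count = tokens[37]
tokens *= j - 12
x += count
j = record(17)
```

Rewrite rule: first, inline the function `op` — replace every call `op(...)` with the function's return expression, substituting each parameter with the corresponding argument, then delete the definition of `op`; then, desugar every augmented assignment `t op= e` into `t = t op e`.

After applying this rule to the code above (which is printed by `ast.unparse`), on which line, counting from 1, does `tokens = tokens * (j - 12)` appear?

7

Transformed code:
tokens = (3 - x) * (3 - j)
tokens = (3 - tokens) * (3 - 17)
j = (3 - (8 != tokens)) // (3 - 19 % x)
tokens = tokens * count
record(x)
count = tokens[37]
tokens = tokens * (j - 12)
x = x + count
j = record(17)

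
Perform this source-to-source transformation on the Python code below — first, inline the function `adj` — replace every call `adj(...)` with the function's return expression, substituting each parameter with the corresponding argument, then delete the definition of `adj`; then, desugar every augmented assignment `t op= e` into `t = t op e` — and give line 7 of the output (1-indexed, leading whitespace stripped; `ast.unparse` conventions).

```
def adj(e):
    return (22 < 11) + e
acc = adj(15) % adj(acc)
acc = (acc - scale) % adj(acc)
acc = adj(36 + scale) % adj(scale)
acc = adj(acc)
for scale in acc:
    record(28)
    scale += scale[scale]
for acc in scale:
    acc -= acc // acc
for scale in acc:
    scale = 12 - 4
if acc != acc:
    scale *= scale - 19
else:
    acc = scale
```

Transformed code:
acc = ((22 < 11) + 15) % ((22 < 11) + acc)
acc = (acc - scale) % ((22 < 11) + acc)
acc = ((22 < 11) + (36 + scale)) % ((22 < 11) + scale)
acc = (22 < 11) + acc
for scale in acc:
    record(28)
    scale = scale + scale[scale]
for acc in scale:
    acc = acc - acc // acc
for scale in acc:
    scale = 12 - 4
if acc != acc:
    scale = scale * (scale - 19)
else:
    acc = scale

scale = scale + scale[scale]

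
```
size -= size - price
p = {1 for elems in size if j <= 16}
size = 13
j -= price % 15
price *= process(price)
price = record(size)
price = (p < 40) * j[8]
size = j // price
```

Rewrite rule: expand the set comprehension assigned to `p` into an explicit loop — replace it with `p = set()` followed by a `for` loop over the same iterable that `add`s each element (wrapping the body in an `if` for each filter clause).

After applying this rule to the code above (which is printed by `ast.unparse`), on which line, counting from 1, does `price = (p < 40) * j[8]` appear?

10

Transformed code:
size -= size - price
p = set()
for elems in size:
    if j <= 16:
        p.add(1)
size = 13
j -= price % 15
price *= process(price)
price = record(size)
price = (p < 40) * j[8]
size = j // price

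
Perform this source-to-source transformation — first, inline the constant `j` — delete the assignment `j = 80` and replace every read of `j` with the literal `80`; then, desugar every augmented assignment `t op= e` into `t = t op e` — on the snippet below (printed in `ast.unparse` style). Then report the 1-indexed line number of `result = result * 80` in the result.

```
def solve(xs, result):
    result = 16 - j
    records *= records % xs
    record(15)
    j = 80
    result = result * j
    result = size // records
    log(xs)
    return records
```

5

Transformed code:
def solve(xs, result):
    result = 16 - 80
    records = records * (records % xs)
    record(15)
    result = result * 80
    result = size // records
    log(xs)
    return records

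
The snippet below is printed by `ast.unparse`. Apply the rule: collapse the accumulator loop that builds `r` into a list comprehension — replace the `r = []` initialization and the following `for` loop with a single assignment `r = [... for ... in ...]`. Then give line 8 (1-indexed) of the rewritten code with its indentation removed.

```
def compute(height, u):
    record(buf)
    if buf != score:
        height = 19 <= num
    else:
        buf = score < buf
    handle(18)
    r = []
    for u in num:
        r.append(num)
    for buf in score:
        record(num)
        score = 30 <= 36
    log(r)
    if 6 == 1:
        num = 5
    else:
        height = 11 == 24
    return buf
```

r = [num for u in num]

Transformed code:
def compute(height, u):
    record(buf)
    if buf != score:
        height = 19 <= num
    else:
        buf = score < buf
    handle(18)
    r = [num for u in num]
    for buf in score:
        record(num)
        score = 30 <= 36
    log(r)
    if 6 == 1:
        num = 5
    else:
        height = 11 == 24
    return buf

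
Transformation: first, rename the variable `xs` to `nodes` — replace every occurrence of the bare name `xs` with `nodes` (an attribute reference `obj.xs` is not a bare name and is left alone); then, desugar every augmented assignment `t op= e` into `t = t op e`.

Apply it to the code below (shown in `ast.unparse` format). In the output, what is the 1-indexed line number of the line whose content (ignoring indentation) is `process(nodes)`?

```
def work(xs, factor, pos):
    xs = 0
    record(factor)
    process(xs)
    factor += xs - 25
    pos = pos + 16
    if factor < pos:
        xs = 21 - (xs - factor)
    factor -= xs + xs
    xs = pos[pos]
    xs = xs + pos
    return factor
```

4

Transformed code:
def work(nodes, factor, pos):
    nodes = 0
    record(factor)
    process(nodes)
    factor = factor + (nodes - 25)
    pos = pos + 16
    if factor < pos:
        nodes = 21 - (nodes - factor)
    factor = factor - (nodes + nodes)
    nodes = pos[pos]
    nodes = nodes + pos
    return factor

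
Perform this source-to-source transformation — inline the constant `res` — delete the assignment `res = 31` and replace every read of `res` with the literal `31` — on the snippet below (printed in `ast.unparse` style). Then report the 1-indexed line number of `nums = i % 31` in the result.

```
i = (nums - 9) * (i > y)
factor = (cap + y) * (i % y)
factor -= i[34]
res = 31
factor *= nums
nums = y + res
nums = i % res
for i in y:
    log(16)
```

6

Transformed code:
i = (nums - 9) * (i > y)
factor = (cap + y) * (i % y)
factor -= i[34]
factor *= nums
nums = y + 31
nums = i % 31
for i in y:
    log(16)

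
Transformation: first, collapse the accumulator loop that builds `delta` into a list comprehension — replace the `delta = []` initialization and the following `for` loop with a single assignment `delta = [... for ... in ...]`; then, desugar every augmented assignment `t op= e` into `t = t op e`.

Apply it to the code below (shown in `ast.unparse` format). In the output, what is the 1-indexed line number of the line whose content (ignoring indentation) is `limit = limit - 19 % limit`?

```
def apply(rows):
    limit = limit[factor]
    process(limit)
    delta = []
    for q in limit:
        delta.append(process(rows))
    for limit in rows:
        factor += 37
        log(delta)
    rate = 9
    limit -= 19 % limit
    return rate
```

9

Transformed code:
def apply(rows):
    limit = limit[factor]
    process(limit)
    delta = [process(rows) for q in limit]
    for limit in rows:
        factor = factor + 37
        log(delta)
    rate = 9
    limit = limit - 19 % limit
    return rate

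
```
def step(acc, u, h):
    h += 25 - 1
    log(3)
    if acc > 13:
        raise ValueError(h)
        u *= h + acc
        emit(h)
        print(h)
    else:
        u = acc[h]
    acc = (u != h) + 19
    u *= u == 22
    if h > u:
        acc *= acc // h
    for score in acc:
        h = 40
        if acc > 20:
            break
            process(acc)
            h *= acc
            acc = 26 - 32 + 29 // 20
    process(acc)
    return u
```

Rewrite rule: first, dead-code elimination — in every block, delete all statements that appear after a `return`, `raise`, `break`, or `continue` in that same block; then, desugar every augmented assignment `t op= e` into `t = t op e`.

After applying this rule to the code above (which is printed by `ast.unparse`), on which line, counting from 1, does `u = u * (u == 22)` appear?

9

Transformed code:
def step(acc, u, h):
    h = h + (25 - 1)
    log(3)
    if acc > 13:
        raise ValueError(h)
    else:
        u = acc[h]
    acc = (u != h) + 19
    u = u * (u == 22)
    if h > u:
        acc = acc * (acc // h)
    for score in acc:
        h = 40
        if acc > 20:
            break
    process(acc)
    return u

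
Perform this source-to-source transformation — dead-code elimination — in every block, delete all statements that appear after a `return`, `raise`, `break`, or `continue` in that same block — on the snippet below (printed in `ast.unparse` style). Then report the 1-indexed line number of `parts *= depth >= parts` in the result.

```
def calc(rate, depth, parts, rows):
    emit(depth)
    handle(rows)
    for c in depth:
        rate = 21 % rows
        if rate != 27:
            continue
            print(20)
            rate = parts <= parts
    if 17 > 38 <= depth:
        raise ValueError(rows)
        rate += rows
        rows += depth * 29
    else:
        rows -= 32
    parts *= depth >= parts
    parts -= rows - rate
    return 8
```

Transformed code:
def calc(rate, depth, parts, rows):
    emit(depth)
    handle(rows)
    for c in depth:
        rate = 21 % rows
        if rate != 27:
            continue
    if 17 > 38 <= depth:
        raise ValueError(rows)
    else:
        rows -= 32
    parts *= depth >= parts
    parts -= rows - rate
    return 8

12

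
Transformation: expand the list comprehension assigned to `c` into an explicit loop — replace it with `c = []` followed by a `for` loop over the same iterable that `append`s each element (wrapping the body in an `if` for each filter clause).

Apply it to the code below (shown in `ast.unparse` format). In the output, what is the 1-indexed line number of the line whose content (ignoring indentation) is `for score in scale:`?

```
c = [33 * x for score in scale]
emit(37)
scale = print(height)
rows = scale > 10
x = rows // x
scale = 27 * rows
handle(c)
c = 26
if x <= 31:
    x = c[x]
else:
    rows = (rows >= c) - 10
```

2

Transformed code:
c = []
for score in scale:
    c.append(33 * x)
emit(37)
scale = print(height)
rows = scale > 10
x = rows // x
scale = 27 * rows
handle(c)
c = 26
if x <= 31:
    x = c[x]
else:
    rows = (rows >= c) - 10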